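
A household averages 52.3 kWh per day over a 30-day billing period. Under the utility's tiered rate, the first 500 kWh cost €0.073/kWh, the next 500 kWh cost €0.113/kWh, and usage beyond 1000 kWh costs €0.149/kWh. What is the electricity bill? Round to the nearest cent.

Usage = 52.3 kWh/day × 30 days = 1569 kWh
First 500 kWh × €0.073 = €36.50
Next 500 kWh × €0.113 = €56.50
Remaining 569 kWh × €0.149 = €84.78
Total = €177.78

€177.78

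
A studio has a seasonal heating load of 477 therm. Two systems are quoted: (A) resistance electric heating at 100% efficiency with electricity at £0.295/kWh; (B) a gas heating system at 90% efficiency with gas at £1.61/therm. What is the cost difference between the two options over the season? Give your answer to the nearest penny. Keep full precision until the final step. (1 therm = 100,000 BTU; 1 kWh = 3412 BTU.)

Heat load = 477 therm × 100,000 = 47,700,000 BTU
Gas: input = 47,700,000 / 0.900 = 53,000,000 BTU = 530 therm → 530 × £1.61 = £853.30
Electric: 47,700,000 BTU / 3412 = 13,980 kWh → × £0.295 = £4,124.12
Difference = |£853.30 − £4,124.12| = £3,270.82

£3270.82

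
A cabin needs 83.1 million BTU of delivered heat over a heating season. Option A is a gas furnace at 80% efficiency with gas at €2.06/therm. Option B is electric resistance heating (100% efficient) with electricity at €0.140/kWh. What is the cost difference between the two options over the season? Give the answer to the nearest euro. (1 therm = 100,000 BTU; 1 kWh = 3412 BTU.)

Heat load = 83.1 × 10⁶ BTU = 83,100,000 BTU
Gas: input = 83,100,000 / 0.80 = 103,875,000 BTU = 1,039 therm → 1,039 × €2.06 = €2,139.83
Electric: 83,100,000 BTU / 3412 = 24,360 kWh → × €0.140 = €3,409.73
Difference = |€2,139.83 − €3,409.73| = €1,269.91 ≈ €1270

€1270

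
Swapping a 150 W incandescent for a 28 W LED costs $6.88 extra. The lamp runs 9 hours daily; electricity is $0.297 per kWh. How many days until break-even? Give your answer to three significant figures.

21.1 days

Power saved = 150 − 28 = 122 W
Daily energy saved = 122 W × 9 h = 1098 Wh = 1.098 kWh
Daily savings = 1.098 × $0.297 = $0.3261
Payback = $6.88 / $0.3261 per day = 21.1 days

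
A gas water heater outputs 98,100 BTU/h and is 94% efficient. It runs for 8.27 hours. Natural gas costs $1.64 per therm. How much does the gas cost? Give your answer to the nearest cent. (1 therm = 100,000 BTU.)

$14.15

Heat delivered = 98,100 BTU/h × 8.27 h = 811,287 BTU
Gas input = 811,287 / 0.94 = 863,071 BTU
= 863,071 / 100,000 = 8.631 therm
Cost = 8.631 × $1.64/therm = $14.15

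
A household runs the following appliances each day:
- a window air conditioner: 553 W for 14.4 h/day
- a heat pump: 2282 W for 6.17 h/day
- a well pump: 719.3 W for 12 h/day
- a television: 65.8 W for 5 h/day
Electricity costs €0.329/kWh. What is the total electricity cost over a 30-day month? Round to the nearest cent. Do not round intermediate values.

window air conditioner: 553 W × 14.4 h × 30 d = 238,896 Wh = 238.9 kWh
heat pump: 2282 W × 6.17 h × 30 d = 422,398 Wh = 422.4 kWh
well pump: 719.3 W × 12 h × 30 d = 258,948 Wh = 258.9 kWh
television: 65.8 W × 5 h × 30 d = 9,870 Wh = 9.87 kWh
Total energy = 238.9 + 422.4 + 258.9 + 9.87 = 930.1 kWh
Cost = 930.1 kWh × €0.329 = €306.01

€306.01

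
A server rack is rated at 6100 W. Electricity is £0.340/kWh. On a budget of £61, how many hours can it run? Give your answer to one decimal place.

29.4 h

Energy budget = £61 / £0.340 per kWh = 179.4 kWh = 179,412 Wh
Runtime = 179,412 Wh / 6100 W = 29.41 h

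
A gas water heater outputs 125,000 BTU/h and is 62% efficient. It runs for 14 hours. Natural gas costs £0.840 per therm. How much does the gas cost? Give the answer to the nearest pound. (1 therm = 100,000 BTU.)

£24

Heat delivered = 125,000 BTU/h × 14 h = 1,750,000 BTU
Gas input = 1,750,000 / 0.62 = 2,822,581 BTU
= 2,822,581 / 100,000 = 28.23 therm
Cost = 28.23 × £0.840/therm = £23.71 ≈ £24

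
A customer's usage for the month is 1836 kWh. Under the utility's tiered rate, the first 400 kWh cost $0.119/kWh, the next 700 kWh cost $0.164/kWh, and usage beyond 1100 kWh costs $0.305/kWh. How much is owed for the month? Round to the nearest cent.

First 400 kWh × $0.119 = $47.60
Next 700 kWh × $0.164 = $114.80
Remaining 736 kWh × $0.305 = $224.48
Total = $386.88

$386.88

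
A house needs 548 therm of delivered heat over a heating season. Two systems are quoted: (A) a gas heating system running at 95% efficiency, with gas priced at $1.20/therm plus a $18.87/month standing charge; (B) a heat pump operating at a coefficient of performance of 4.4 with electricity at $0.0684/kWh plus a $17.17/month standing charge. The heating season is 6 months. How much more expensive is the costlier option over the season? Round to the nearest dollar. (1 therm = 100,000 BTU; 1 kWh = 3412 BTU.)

$453

Heat load = 548 therm × 100,000 = 54,800,000 BTU
Gas: input = 54,800,000 / 0.95 = 57,684,211 BTU = 576.8 therm → 576.8 × $1.20 = $692.21; + 6 × $18.87 standing = $805.43
Heat pump: 54,800,000 BTU / 3412 = 16,060 kWh heat; / 4.4 = 3,650 kWh in → × $0.0684 = $249.67; + 6 × $17.17 standing = $352.69
Difference = |$805.43 − $352.69| = $452.74 ≈ $453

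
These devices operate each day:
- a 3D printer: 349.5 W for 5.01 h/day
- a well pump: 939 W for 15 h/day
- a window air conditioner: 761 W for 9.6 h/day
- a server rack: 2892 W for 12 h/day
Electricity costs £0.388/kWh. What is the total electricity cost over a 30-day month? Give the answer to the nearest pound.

£673

3D printer: 349.5 W × 5.01 h × 30 d = 52,530 Wh = 52.53 kWh
well pump: 939 W × 15 h × 30 d = 422,550 Wh = 422.6 kWh
window air conditioner: 761 W × 9.6 h × 30 d = 219,168 Wh = 219.2 kWh
server rack: 2892 W × 12 h × 30 d = 1,041,120 Wh = 1,041 kWh
Total energy = 52.53 + 422.6 + 219.2 + 1,041 = 1,735 kWh
Cost = 1,735 kWh × £0.388 = £673.32 ≈ £673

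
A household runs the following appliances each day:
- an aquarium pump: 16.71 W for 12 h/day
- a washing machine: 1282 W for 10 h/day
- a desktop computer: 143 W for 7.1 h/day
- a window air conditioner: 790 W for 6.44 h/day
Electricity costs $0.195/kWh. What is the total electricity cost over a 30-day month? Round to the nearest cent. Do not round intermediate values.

aquarium pump: 16.71 W × 12 h × 30 d = 6,016 Wh = 6.016 kWh
washing machine: 1282 W × 10 h × 30 d = 384,600 Wh = 384.6 kWh
desktop computer: 143 W × 7.1 h × 30 d = 30,459 Wh = 30.46 kWh
window air conditioner: 790 W × 6.44 h × 30 d = 152,628 Wh = 152.6 kWh
Total energy = 6.016 + 384.6 + 30.46 + 152.6 = 573.7 kWh
Cost = 573.7 kWh × $0.195 = $111.87

$111.87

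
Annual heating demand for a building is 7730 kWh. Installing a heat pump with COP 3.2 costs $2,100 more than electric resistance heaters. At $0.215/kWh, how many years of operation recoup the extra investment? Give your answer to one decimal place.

1.8 years

Resistance: 7730 kWh × $0.215 = $1,661.95/yr
Heat pump: 7730 / 3.2 = 2416 kWh in → × $0.215 = $519.36/yr
Annual savings = $1,142.59
Payback = $2,100 / $1,142.59 = 1.84 years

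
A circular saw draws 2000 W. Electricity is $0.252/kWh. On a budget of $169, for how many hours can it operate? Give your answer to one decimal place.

Energy budget = $169 / $0.252 per kWh = 670.6 kWh = 670,635 Wh
Runtime = 670,635 Wh / 2000 W = 335.3 h

335.3 h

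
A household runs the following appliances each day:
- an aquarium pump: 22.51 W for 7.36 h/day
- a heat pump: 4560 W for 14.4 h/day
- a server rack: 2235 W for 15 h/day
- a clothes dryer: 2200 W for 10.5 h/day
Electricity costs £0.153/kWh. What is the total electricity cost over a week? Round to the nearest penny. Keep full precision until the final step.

aquarium pump: 22.51 W × 7.36 h × 7 d = 1,160 Wh = 1.16 kWh
heat pump: 4560 W × 14.4 h × 7 d = 459,648 Wh = 459.6 kWh
server rack: 2235 W × 15 h × 7 d = 234,675 Wh = 234.7 kWh
clothes dryer: 2200 W × 10.5 h × 7 d = 161,700 Wh = 161.7 kWh
Total energy = 1.16 + 459.6 + 234.7 + 161.7 = 857.2 kWh
Cost = 857.2 kWh × £0.153 = £131.15

£131.15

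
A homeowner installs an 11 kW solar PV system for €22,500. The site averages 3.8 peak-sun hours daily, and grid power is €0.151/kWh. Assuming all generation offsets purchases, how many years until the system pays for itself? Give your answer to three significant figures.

Daily generation = 11 kW × 3.8 h = 41.8 kWh
Annual generation = 41.8 × 365 = 15257 kWh
Annual savings = 15257 × €0.151 = €2,303.81
Payback = €22,500 / €2,303.81 = 9.77 years

9.77 years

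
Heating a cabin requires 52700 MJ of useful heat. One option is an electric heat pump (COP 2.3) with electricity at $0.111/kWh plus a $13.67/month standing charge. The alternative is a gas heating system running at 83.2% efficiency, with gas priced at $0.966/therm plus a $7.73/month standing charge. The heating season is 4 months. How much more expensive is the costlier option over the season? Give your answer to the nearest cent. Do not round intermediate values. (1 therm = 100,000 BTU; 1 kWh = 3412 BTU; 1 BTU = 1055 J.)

$150.33

Heat load = 52700 MJ = 52,700,000,000 J / 1055 = 49,952,607 BTU
Gas: input = 49,952,607 / 0.832 = 60,039,191 BTU = 600.4 therm → 600.4 × $0.966 = $579.98; + 4 × $7.73 standing = $610.90
Heat pump: 49,952,607 BTU / 3412 = 14,640 kWh heat; / 2.3 = 6,365 kWh in → × $0.111 = $706.55; + 4 × $13.67 standing = $761.23
Difference = |$610.90 − $761.23| = $150.33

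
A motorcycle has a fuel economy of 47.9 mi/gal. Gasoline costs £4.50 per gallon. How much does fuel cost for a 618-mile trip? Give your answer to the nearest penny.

Fuel = 618 mi / 47.9 mpg = 12.9 gal
Cost = 12.9 gal × £4.50/gal = £58.06

£58.06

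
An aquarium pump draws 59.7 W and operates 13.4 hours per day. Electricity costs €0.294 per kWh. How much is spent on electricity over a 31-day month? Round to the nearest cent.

Energy = 59.7 W × 13.4 h/day × 31 days = 24,799 Wh = 24.8 kWh
Cost = 24.8 kWh × €0.294/kWh = €7.29

€7.29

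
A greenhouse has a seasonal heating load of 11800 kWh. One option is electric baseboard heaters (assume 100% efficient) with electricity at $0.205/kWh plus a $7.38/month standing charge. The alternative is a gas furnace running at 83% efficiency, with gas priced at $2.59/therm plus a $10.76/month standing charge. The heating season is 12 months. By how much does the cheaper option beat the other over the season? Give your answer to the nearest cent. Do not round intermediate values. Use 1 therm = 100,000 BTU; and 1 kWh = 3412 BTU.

$1122.08

Heat load = 11800 kWh × 3412 = 40,261,600 BTU
Gas: input = 40,261,600 / 0.83 = 48,507,952 BTU = 485.1 therm → 485.1 × $2.59 = $1,256.36; + 12 × $10.76 standing = $1,385.48
Electric: 40,261,600 BTU / 3412 = 11,800 kWh → × $0.205 = $2,419.00; + 12 × $7.38 standing = $2,507.56
Difference = |$1,385.48 − $2,507.56| = $1,122.08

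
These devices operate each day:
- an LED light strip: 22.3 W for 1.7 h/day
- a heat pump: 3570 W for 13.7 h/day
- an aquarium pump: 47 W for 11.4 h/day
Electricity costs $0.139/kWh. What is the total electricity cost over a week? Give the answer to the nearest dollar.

LED light strip: 22.3 W × 1.7 h × 7 d = 265 Wh = 0.2654 kWh
heat pump: 3570 W × 13.7 h × 7 d = 342,363 Wh = 342.4 kWh
aquarium pump: 47 W × 11.4 h × 7 d = 3,751 Wh = 3.751 kWh
Total energy = 0.2654 + 342.4 + 3.751 = 346.4 kWh
Cost = 346.4 kWh × $0.139 = $48.15 ≈ $48

$48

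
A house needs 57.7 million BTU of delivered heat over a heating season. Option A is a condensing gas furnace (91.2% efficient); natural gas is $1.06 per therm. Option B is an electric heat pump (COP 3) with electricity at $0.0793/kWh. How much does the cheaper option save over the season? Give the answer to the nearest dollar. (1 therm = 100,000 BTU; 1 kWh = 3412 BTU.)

Heat load = 57.7 × 10⁶ BTU = 57,700,000 BTU
Gas: input = 57,700,000 / 0.912 = 63,267,544 BTU = 632.7 therm → 632.7 × $1.06 = $670.64
Heat pump: 57,700,000 BTU / 3412 = 16,910 kWh heat; / 3 = 5,637 kWh in → × $0.0793 = $447.01
Difference = |$670.64 − $447.01| = $223.62 ≈ $224

$224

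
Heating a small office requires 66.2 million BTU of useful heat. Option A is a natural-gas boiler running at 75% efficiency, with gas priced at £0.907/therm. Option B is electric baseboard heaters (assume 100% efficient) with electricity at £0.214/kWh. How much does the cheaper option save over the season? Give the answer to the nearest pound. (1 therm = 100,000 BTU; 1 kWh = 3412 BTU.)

Heat load = 66.2 × 10⁶ BTU = 66,200,000 BTU
Gas: input = 66,200,000 / 0.75 = 88,266,667 BTU = 882.7 therm → 882.7 × £0.907 = £800.58
Electric: 66,200,000 BTU / 3412 = 19,400 kWh → × £0.214 = £4,152.05
Difference = |£800.58 − £4,152.05| = £3,351.47 ≈ £3351

£3351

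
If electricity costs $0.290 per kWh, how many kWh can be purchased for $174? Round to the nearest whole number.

$174 / $0.290 per kWh = 600 kWh

600 kWh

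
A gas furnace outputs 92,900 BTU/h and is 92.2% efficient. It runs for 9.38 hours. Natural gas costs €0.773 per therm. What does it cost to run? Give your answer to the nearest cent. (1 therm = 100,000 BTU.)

€7.31

Heat delivered = 92,900 BTU/h × 9.38 h = 871,402 BTU
Gas input = 871,402 / 0.922 = 945,121 BTU
= 945,121 / 100,000 = 9.451 therm
Cost = 9.451 × €0.773/therm = €7.31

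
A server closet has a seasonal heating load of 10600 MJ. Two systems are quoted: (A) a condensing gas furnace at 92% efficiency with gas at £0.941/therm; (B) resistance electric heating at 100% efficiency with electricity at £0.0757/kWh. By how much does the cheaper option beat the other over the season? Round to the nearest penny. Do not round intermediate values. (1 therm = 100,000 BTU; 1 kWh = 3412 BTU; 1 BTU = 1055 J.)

Heat load = 10600 MJ = 10,600,000,000 J / 1055 = 10,047,393 BTU
Gas: input = 10,047,393 / 0.92 = 10,921,080 BTU = 109.2 therm → 109.2 × £0.941 = £102.77
Electric: 10,047,393 BTU / 3412 = 2,945 kWh → × £0.0757 = £222.92
Difference = |£102.77 − £222.92| = £120.15

£120.15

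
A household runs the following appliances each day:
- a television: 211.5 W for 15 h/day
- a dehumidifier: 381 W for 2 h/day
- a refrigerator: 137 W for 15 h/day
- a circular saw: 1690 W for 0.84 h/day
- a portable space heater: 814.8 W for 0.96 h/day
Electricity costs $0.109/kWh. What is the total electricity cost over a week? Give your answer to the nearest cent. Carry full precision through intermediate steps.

$6.25

television: 211.5 W × 15 h × 7 d = 22,208 Wh = 22.21 kWh
dehumidifier: 381 W × 2 h × 7 d = 5,334 Wh = 5.334 kWh
refrigerator: 137 W × 15 h × 7 d = 14,385 Wh = 14.38 kWh
circular saw: 1690 W × 0.84 h × 7 d = 9,937 Wh = 9.937 kWh
portable space heater: 814.8 W × 0.96 h × 7 d = 5,475 Wh = 5.475 kWh
Total energy = 22.21 + 5.334 + 14.38 + 9.937 + 5.475 = 57.34 kWh
Cost = 57.34 kWh × $0.109 = $6.25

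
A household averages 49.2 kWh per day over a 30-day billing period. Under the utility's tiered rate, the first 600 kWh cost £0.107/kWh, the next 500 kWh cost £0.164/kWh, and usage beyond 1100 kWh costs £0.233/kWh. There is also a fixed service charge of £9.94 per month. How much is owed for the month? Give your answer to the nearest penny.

£243.75

Usage = 49.2 kWh/day × 30 days = 1476 kWh
First 600 kWh × £0.107 = £64.20
Next 500 kWh × £0.164 = £82.00
Remaining 376 kWh × £0.233 = £87.61
Energy charge = £233.81; + service £9.94 = £243.75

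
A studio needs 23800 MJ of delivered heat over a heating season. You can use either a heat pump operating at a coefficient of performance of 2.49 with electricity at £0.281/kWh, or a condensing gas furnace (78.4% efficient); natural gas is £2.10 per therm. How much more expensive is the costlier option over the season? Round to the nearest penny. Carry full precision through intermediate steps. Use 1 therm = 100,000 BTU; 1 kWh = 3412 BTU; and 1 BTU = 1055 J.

£141.88

Heat load = 23800 MJ = 23,800,000,000 J / 1055 = 22,559,242 BTU
Gas: input = 22,559,242 / 0.784 = 28,774,543 BTU = 287.7 therm → 287.7 × £2.10 = £604.27
Heat pump: 22,559,242 BTU / 3412 = 6,612 kWh heat; / 2.49 = 2,655 kWh in → × £0.281 = £746.14
Difference = |£604.27 − £746.14| = £141.88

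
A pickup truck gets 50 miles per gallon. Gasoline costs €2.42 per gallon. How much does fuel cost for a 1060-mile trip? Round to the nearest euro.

€51

Fuel = 1060 mi / 50 mpg = 21.2 gal
Cost = 21.2 gal × €2.42/gal = €51.30 ≈ €51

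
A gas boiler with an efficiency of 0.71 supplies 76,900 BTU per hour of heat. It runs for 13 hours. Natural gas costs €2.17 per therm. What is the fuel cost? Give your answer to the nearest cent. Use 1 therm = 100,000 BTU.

Heat delivered = 76,900 BTU/h × 13 h = 999,700 BTU
Gas input = 999,700 / 0.71 = 1,408,028 BTU
= 1,408,028 / 100,000 = 14.08 therm
Cost = 14.08 × €2.17/therm = €30.55

€30.55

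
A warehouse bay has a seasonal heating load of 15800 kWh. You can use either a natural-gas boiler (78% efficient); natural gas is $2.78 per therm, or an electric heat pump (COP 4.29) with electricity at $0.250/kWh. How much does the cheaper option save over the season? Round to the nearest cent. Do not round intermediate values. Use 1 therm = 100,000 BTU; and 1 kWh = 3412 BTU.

$1000.65

Heat load = 15800 kWh × 3412 = 53,909,600 BTU
Gas: input = 53,909,600 / 0.78 = 69,114,872 BTU = 691.1 therm → 691.1 × $2.78 = $1,921.39
Heat pump: 53,909,600 BTU / 3412 = 15,800 kWh heat; / 4.29 = 3,683 kWh in → × $0.250 = $920.75
Difference = |$1,921.39 − $920.75| = $1,000.65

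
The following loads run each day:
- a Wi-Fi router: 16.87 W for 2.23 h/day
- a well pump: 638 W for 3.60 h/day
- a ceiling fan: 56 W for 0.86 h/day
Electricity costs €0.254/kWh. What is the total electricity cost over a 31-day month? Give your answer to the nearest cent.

€18.76

Wi-Fi router: 16.87 W × 2.23 h × 31 d = 1,166 Wh = 1.166 kWh
well pump: 638 W × 3.60 h × 31 d = 71,201 Wh = 71.2 kWh
ceiling fan: 56 W × 0.86 h × 31 d = 1,493 Wh = 1.493 kWh
Total energy = 1.166 + 71.2 + 1.493 = 73.86 kWh
Cost = 73.86 kWh × €0.254 = €18.76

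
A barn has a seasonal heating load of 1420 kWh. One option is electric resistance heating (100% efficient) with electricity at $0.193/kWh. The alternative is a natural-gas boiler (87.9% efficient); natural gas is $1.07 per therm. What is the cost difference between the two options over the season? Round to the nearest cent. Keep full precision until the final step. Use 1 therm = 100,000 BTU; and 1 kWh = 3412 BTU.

$215.08

Heat load = 1420 kWh × 3412 = 4,845,040 BTU
Gas: input = 4,845,040 / 0.879 = 5,511,991 BTU = 55.12 therm → 55.12 × $1.07 = $58.98
Electric: 4,845,040 BTU / 3412 = 1,420 kWh → × $0.193 = $274.06
Difference = |$58.98 − $274.06| = $215.08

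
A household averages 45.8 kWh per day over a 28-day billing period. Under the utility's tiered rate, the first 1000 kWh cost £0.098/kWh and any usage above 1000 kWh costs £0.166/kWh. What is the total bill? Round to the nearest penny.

£144.88

Usage = 45.8 kWh/day × 28 days = 1282.4 kWh
First 1000 kWh × £0.098 = £98.00
Remaining 282.4 kWh × £0.166 = £46.88
Total = £144.88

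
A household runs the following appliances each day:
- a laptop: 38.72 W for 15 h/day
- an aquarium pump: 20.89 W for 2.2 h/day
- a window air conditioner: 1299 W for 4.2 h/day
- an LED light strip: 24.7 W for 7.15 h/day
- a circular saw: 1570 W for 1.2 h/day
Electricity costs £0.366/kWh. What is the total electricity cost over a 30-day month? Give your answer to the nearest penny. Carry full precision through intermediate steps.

laptop: 38.72 W × 15 h × 30 d = 17,424 Wh = 17.42 kWh
aquarium pump: 20.89 W × 2.2 h × 30 d = 1,379 Wh = 1.379 kWh
window air conditioner: 1299 W × 4.2 h × 30 d = 163,674 Wh = 163.7 kWh
LED light strip: 24.7 W × 7.15 h × 30 d = 5,298 Wh = 5.298 kWh
circular saw: 1570 W × 1.2 h × 30 d = 56,520 Wh = 56.52 kWh
Total energy = 17.42 + 1.379 + 163.7 + 5.298 + 56.52 = 244.3 kWh
Cost = 244.3 kWh × £0.366 = £89.41

£89.41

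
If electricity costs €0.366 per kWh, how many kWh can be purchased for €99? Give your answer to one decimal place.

€99 / €0.366 per kWh = 270.5 kWh

270.5 kWh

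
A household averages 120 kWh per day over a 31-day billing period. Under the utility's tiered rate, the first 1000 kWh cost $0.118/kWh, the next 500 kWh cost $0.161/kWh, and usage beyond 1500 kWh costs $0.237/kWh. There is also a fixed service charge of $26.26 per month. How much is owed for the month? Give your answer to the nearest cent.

$750.90

Usage = 120 kWh/day × 31 days = 3720 kWh
First 1000 kWh × $0.118 = $118.00
Next 500 kWh × $0.161 = $80.50
Remaining 2220 kWh × $0.237 = $526.14
Energy charge = $724.64; + service $26.26 = $750.90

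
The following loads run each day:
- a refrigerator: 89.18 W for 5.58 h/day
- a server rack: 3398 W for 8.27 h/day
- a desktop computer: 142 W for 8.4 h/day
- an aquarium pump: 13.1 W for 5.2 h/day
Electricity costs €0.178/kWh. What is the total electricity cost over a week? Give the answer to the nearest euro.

refrigerator: 89.18 W × 5.58 h × 7 d = 3,483 Wh = 3.483 kWh
server rack: 3398 W × 8.27 h × 7 d = 196,710 Wh = 196.7 kWh
desktop computer: 142 W × 8.4 h × 7 d = 8,350 Wh = 8.35 kWh
aquarium pump: 13.1 W × 5.2 h × 7 d = 477 Wh = 0.4768 kWh
Total energy = 3.483 + 196.7 + 8.35 + 0.4768 = 209 kWh
Cost = 209 kWh × €0.178 = €37.21 ≈ €37

€37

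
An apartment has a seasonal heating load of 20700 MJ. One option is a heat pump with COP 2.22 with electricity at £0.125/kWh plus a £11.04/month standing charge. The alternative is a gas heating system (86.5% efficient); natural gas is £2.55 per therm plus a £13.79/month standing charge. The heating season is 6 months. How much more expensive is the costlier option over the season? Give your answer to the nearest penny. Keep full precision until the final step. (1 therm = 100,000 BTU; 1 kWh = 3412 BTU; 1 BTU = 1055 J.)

Heat load = 20700 MJ = 20,700,000,000 J / 1055 = 19,620,853 BTU
Gas: input = 19,620,853 / 0.865 = 22,683,067 BTU = 226.8 therm → 226.8 × £2.55 = £578.42; + 6 × £13.79 standing = £661.16
Heat pump: 19,620,853 BTU / 3412 = 5,751 kWh heat; / 2.22 = 2,590 kWh in → × £0.125 = £323.79; + 6 × £11.04 standing = £390.03
Difference = |£661.16 − £390.03| = £271.13

£271.13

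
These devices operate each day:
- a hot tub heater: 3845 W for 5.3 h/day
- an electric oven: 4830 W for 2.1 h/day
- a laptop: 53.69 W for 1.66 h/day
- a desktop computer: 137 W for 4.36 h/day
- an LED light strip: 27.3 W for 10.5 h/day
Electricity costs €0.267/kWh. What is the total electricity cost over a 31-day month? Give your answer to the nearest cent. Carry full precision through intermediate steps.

hot tub heater: 3845 W × 5.3 h × 31 d = 631,734 Wh = 631.7 kWh
electric oven: 4830 W × 2.1 h × 31 d = 314,433 Wh = 314.4 kWh
laptop: 53.69 W × 1.66 h × 31 d = 2,763 Wh = 2.763 kWh
desktop computer: 137 W × 4.36 h × 31 d = 18,517 Wh = 18.52 kWh
LED light strip: 27.3 W × 10.5 h × 31 d = 8,886 Wh = 8.886 kWh
Total energy = 631.7 + 314.4 + 2.763 + 18.52 + 8.886 = 976.3 kWh
Cost = 976.3 kWh × €0.267 = €260.68

€260.68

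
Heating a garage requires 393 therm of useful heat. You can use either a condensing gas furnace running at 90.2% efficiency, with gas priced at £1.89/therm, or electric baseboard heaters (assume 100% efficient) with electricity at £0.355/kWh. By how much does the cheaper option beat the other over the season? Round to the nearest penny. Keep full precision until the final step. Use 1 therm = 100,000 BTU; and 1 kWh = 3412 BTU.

£3265.48

Heat load = 393 therm × 100,000 = 39,300,000 BTU
Gas: input = 39,300,000 / 0.902 = 43,569,845 BTU = 435.7 therm → 435.7 × £1.89 = £823.47
Electric: 39,300,000 BTU / 3412 = 11,520 kWh → × £0.355 = £4,088.95
Difference = |£823.47 − £4,088.95| = £3,265.48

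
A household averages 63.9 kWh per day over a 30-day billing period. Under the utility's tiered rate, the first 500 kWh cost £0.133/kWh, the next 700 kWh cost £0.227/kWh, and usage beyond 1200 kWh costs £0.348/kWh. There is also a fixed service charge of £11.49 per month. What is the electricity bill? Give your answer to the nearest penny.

£486.41

Usage = 63.9 kWh/day × 30 days = 1917 kWh
First 500 kWh × £0.133 = £66.50
Next 700 kWh × £0.227 = £158.90
Remaining 717 kWh × £0.348 = £249.52
Energy charge = £474.92; + service £11.49 = £486.41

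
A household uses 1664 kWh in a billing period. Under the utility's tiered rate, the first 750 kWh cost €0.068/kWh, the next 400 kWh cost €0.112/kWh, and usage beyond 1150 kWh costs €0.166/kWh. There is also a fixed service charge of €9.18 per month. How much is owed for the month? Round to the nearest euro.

€190

First 750 kWh × €0.068 = €51.00
Next 400 kWh × €0.112 = €44.80
Remaining 514 kWh × €0.166 = €85.32
Energy charge = €181.12; + service €9.18 = €190.30 ≈ €190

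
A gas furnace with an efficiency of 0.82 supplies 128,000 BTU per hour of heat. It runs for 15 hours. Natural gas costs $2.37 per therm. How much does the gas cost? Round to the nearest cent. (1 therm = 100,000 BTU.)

Heat delivered = 128,000 BTU/h × 15 h = 1,920,000 BTU
Gas input = 1,920,000 / 0.82 = 2,341,463 BTU
= 2,341,463 / 100,000 = 23.41 therm
Cost = 23.41 × $2.37/therm = $55.49

$55.49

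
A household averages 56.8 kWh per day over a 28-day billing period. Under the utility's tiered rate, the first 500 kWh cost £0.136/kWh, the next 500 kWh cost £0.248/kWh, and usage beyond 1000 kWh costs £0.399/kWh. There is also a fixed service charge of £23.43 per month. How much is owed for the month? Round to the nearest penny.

£451.00

Usage = 56.8 kWh/day × 28 days = 1590.4 kWh
First 500 kWh × £0.136 = £68.00
Next 500 kWh × £0.248 = £124.00
Remaining 590.4 kWh × £0.399 = £235.57
Energy charge = £427.57; + service £23.43 = £451.00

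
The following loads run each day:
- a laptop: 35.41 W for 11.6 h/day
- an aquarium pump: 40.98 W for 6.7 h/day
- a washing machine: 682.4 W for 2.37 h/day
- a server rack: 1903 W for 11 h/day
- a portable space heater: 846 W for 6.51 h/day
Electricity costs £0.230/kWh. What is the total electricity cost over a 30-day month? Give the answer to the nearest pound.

laptop: 35.41 W × 11.6 h × 30 d = 12,323 Wh = 12.32 kWh
aquarium pump: 40.98 W × 6.7 h × 30 d = 8,237 Wh = 8.237 kWh
washing machine: 682.4 W × 2.37 h × 30 d = 48,519 Wh = 48.52 kWh
server rack: 1903 W × 11 h × 30 d = 627,990 Wh = 628 kWh
portable space heater: 846 W × 6.51 h × 30 d = 165,224 Wh = 165.2 kWh
Total energy = 12.32 + 8.237 + 48.52 + 628 + 165.2 = 862.3 kWh
Cost = 862.3 kWh × £0.230 = £198.33 ≈ £198

£198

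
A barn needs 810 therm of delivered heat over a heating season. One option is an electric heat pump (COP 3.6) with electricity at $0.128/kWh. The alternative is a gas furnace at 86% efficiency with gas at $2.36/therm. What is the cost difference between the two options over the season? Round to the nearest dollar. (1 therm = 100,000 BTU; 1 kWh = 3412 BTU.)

$1379

Heat load = 810 therm × 100,000 = 81,000,000 BTU
Gas: input = 81,000,000 / 0.86 = 94,186,047 BTU = 941.9 therm → 941.9 × $2.36 = $2,222.79
Heat pump: 81,000,000 BTU / 3412 = 23,740 kWh heat; / 3.6 = 6,594 kWh in → × $0.128 = $844.08
Difference = |$2,222.79 − $844.08| = $1,378.71 ≈ $1379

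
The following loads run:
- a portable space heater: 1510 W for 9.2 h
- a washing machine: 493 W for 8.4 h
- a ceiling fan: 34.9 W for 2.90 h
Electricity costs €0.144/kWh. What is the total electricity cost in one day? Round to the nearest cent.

portable space heater: 1510 W × 9.2 h = 13,892 Wh = 13.89 kWh
washing machine: 493 W × 8.4 h = 4,141 Wh = 4.141 kWh
ceiling fan: 34.9 W × 2.90 h = 101 Wh = 0.1012 kWh
Total energy = 13.89 + 4.141 + 0.1012 = 18.13 kWh
Cost = 18.13 kWh × €0.144 = €2.61

€2.61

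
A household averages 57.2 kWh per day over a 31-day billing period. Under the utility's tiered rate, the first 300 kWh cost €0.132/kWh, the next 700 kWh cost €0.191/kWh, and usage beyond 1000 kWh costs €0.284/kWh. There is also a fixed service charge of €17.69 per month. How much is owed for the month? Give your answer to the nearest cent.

Usage = 57.2 kWh/day × 31 days = 1773.2 kWh
First 300 kWh × €0.132 = €39.60
Next 700 kWh × €0.191 = €133.70
Remaining 773.2 kWh × €0.284 = €219.59
Energy charge = €392.89; + service €17.69 = €410.58

€410.58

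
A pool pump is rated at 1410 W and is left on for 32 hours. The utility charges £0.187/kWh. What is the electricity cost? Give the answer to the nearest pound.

Energy = 1410 W × 32 h = 45,120 Wh = 45.12 kWh
Cost = 45.12 kWh × £0.187/kWh = £8.44 ≈ £8

£8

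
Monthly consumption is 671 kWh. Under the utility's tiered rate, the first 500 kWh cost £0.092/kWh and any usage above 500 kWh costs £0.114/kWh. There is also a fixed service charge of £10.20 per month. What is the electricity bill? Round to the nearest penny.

First 500 kWh × £0.092 = £46.00
Remaining 171 kWh × £0.114 = £19.49
Energy charge = £65.49; + service £10.20 = £75.69

£75.69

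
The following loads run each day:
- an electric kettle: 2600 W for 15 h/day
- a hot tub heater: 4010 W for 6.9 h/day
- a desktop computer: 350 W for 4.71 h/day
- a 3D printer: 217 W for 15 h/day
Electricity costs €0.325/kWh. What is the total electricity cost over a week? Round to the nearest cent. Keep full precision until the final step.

€162.83

electric kettle: 2600 W × 15 h × 7 d = 273,000 Wh = 273 kWh
hot tub heater: 4010 W × 6.9 h × 7 d = 193,683 Wh = 193.7 kWh
desktop computer: 350 W × 4.71 h × 7 d = 11,540 Wh = 11.54 kWh
3D printer: 217 W × 15 h × 7 d = 22,785 Wh = 22.79 kWh
Total energy = 273 + 193.7 + 11.54 + 22.79 = 501 kWh
Cost = 501 kWh × €0.325 = €162.83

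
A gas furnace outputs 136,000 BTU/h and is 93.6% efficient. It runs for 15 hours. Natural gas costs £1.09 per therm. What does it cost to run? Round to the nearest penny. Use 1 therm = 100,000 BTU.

Heat delivered = 136,000 BTU/h × 15 h = 2,040,000 BTU
Gas input = 2,040,000 / 0.936 = 2,179,487 BTU
= 2,179,487 / 100,000 = 21.79 therm
Cost = 21.79 × £1.09/therm = £23.76

£23.76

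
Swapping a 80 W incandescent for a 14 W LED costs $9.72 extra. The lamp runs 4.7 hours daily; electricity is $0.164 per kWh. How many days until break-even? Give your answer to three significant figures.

191 days

Power saved = 80 − 14 = 66 W
Daily energy saved = 66 W × 4.7 h = 310.2 Wh = 0.3102 kWh
Daily savings = 0.3102 × $0.164 = $0.0509
Payback = $9.72 / $0.0509 per day = 191.1 days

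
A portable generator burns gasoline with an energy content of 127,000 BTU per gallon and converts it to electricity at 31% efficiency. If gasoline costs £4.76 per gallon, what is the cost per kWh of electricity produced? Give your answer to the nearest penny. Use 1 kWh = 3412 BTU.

£0.41

Electrical output per gallon = 127,000 BTU × 0.31 / 3412 BTU/kWh = 11.54 kWh
Cost per kWh = £4.76 / 11.54 kWh = £0.413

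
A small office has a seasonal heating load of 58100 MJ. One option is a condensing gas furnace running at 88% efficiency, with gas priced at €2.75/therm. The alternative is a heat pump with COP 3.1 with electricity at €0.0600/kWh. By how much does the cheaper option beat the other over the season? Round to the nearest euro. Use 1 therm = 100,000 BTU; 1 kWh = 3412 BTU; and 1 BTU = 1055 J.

€1409

Heat load = 58100 MJ = 58,100,000,000 J / 1055 = 55,071,090 BTU
Gas: input = 55,071,090 / 0.88 = 62,580,784 BTU = 625.8 therm → 625.8 × €2.75 = €1,720.97
Heat pump: 55,071,090 BTU / 3412 = 16,140 kWh heat; / 3.1 = 5,207 kWh in → × €0.0600 = €312.40
Difference = |€1,720.97 − €312.40| = €1,408.58 ≈ €1409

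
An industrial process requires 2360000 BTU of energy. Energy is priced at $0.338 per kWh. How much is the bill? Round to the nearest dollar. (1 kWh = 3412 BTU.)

$234

2360000 BTU × (0.00029308 kWh/BTU) = 691.7 kWh
Cost = 691.7 kWh × $0.338/kWh = $233.79 ≈ $234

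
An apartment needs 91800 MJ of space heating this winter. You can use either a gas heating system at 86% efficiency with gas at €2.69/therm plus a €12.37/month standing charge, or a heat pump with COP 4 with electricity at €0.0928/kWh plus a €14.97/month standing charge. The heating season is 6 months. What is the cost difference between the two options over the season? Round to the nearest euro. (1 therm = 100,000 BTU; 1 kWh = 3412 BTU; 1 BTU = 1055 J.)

€2114

Heat load = 91800 MJ = 91,800,000,000 J / 1055 = 87,014,218 BTU
Gas: input = 87,014,218 / 0.86 = 101,179,323 BTU = 1,012 therm → 1,012 × €2.69 = €2,721.72; + 6 × €12.37 standing = €2,795.94
Heat pump: 87,014,218 BTU / 3412 = 25,500 kWh heat; / 4 = 6,376 kWh in → × €0.0928 = €591.66; + 6 × €14.97 standing = €681.48
Difference = |€2,795.94 − €681.48| = €2,114.47 ≈ €2114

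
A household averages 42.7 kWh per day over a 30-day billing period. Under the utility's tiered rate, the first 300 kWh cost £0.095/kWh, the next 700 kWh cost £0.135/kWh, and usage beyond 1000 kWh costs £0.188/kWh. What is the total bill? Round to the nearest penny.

£175.83

Usage = 42.7 kWh/day × 30 days = 1281 kWh
First 300 kWh × £0.095 = £28.50
Next 700 kWh × £0.135 = £94.50
Remaining 281 kWh × £0.188 = £52.83
Total = £175.83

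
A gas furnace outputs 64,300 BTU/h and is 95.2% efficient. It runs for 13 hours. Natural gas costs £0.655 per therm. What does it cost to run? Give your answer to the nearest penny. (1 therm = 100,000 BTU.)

Heat delivered = 64,300 BTU/h × 13 h = 835,900 BTU
Gas input = 835,900 / 0.952 = 878,046 BTU
= 878,046 / 100,000 = 8.78 therm
Cost = 8.78 × £0.655/therm = £5.75

£5.75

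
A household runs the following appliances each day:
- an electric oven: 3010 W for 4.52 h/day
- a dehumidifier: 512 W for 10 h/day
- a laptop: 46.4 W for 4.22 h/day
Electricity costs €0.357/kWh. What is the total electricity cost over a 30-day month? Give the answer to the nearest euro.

€203

electric oven: 3010 W × 4.52 h × 30 d = 408,156 Wh = 408.2 kWh
dehumidifier: 512 W × 10 h × 30 d = 153,600 Wh = 153.6 kWh
laptop: 46.4 W × 4.22 h × 30 d = 5,874 Wh = 5.874 kWh
Total energy = 408.2 + 153.6 + 5.874 = 567.6 kWh
Cost = 567.6 kWh × €0.357 = €202.64 ≈ €203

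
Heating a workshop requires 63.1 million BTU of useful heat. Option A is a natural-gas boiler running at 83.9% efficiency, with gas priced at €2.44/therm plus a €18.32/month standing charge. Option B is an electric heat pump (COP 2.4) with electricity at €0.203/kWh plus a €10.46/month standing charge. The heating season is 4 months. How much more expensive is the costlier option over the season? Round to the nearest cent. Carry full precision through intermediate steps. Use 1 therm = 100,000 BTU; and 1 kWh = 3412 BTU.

€302.28

Heat load = 63.1 × 10⁶ BTU = 63,100,000 BTU
Gas: input = 63,100,000 / 0.839 = 75,208,582 BTU = 752.1 therm → 752.1 × €2.44 = €1,835.09; + 4 × €18.32 standing = €1,908.37
Heat pump: 63,100,000 BTU / 3412 = 18,490 kWh heat; / 2.4 = 7,706 kWh in → × €0.203 = €1,564.25; + 4 × €10.46 standing = €1,606.09
Difference = |€1,908.37 − €1,606.09| = €302.28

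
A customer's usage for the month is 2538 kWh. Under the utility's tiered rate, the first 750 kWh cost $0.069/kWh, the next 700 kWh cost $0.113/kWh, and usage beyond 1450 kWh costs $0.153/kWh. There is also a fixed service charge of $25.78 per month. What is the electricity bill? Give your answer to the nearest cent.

$323.09

First 750 kWh × $0.069 = $51.75
Next 700 kWh × $0.113 = $79.10
Remaining 1088 kWh × $0.153 = $166.46
Energy charge = $297.31; + service $25.78 = $323.09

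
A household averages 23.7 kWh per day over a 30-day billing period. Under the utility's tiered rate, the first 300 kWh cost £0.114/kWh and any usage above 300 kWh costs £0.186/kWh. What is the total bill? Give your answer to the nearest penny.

£110.65

Usage = 23.7 kWh/day × 30 days = 711 kWh
First 300 kWh × £0.114 = £34.20
Remaining 411 kWh × £0.186 = £76.45
Total = £110.65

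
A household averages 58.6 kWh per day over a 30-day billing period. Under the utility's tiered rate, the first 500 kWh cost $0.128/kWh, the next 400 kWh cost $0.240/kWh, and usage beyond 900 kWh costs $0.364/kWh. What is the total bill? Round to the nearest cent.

$472.31

Usage = 58.6 kWh/day × 30 days = 1758 kWh
First 500 kWh × $0.128 = $64.00
Next 400 kWh × $0.240 = $96.00
Remaining 858 kWh × $0.364 = $312.31
Total = $472.31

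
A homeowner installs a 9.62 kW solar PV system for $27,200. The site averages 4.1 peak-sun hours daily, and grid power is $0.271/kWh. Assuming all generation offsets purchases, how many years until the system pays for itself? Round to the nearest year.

Daily generation = 9.62 kW × 4.1 h = 39.44 kWh
Annual generation = 39.44 × 365 = 14396 kWh
Annual savings = 14396 × $0.271 = $3,901.41
Payback = $27,200 / $3,901.41 = 6.97 years

7 years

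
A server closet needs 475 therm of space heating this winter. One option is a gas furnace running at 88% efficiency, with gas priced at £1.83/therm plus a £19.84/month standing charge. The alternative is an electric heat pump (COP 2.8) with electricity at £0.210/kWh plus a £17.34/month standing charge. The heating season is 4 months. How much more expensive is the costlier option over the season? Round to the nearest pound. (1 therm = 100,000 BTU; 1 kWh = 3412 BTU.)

Heat load = 475 therm × 100,000 = 47,500,000 BTU
Gas: input = 47,500,000 / 0.880 = 53,977,273 BTU = 539.8 therm → 539.8 × £1.83 = £987.78; + 4 × £19.84 standing = £1,067.14
Heat pump: 47,500,000 BTU / 3412 = 13,920 kWh heat; / 2.8 = 4,972 kWh in → × £0.210 = £1,044.11; + 4 × £17.34 standing = £1,113.47
Difference = |£1,067.14 − £1,113.47| = £46.32 ≈ £46

£46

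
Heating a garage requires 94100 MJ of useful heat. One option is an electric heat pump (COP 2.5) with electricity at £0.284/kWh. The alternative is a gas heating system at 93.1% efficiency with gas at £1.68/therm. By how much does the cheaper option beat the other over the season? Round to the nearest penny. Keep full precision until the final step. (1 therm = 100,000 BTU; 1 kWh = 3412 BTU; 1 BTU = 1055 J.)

Heat load = 94100 MJ = 94,100,000,000 J / 1055 = 89,194,313 BTU
Gas: input = 89,194,313 / 0.931 = 95,804,847 BTU = 958 therm → 958 × £1.68 = £1,609.52
Heat pump: 89,194,313 BTU / 3412 = 26,140 kWh heat; / 2.5 = 10,460 kWh in → × £0.284 = £2,969.66
Difference = |£1,609.52 − £2,969.66| = £1,360.14

£1360.14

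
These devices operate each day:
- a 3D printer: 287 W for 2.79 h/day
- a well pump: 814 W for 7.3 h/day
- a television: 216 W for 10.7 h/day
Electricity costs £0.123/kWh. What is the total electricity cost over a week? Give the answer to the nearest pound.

3D printer: 287 W × 2.79 h × 7 d = 5,605 Wh = 5.605 kWh
well pump: 814 W × 7.3 h × 7 d = 41,595 Wh = 41.6 kWh
television: 216 W × 10.7 h × 7 d = 16,178 Wh = 16.18 kWh
Total energy = 5.605 + 41.6 + 16.18 = 63.38 kWh
Cost = 63.38 kWh × £0.123 = £7.80 ≈ £8

£8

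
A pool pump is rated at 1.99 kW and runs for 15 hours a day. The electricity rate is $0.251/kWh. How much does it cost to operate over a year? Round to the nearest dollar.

Energy = 1990 W × 15 h/day × 365 days = 10,895,250 Wh = 10,900 kWh
Cost = 10,900 kWh × $0.251/kWh = $2,734.71 ≈ $2735

$2735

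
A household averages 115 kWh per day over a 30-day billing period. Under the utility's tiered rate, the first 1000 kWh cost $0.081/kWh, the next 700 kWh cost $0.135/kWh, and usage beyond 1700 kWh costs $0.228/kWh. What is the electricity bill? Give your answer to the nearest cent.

Usage = 115 kWh/day × 30 days = 3450 kWh
First 1000 kWh × $0.081 = $81.00
Next 700 kWh × $0.135 = $94.50
Remaining 1750 kWh × $0.228 = $399.00
Total = $574.50

$574.50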